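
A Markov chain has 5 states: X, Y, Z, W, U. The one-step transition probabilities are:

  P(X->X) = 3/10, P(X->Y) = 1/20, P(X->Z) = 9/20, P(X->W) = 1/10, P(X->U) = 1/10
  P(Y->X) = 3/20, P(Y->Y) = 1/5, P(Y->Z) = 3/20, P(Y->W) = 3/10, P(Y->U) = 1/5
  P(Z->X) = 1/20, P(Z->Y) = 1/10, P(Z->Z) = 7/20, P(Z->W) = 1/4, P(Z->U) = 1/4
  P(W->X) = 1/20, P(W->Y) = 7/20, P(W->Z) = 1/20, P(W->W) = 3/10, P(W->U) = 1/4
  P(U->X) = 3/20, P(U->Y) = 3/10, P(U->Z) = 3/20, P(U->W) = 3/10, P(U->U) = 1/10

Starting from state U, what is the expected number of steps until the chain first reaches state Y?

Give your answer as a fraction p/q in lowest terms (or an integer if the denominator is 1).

Answer: 110440/26823

Derivation:
Let h_i = expected steps to first reach Y from state i.
Boundary: h_Y = 0.
First-step equations for the other states:
  h_X = 1 + 3/10*h_X + 1/20*h_Y + 9/20*h_Z + 1/10*h_W + 1/10*h_U
  h_Z = 1 + 1/20*h_X + 1/10*h_Y + 7/20*h_Z + 1/4*h_W + 1/4*h_U
  h_W = 1 + 1/20*h_X + 7/20*h_Y + 1/20*h_Z + 3/10*h_W + 1/4*h_U
  h_U = 1 + 3/20*h_X + 3/10*h_Y + 3/20*h_Z + 3/10*h_W + 1/10*h_U

Substituting h_Y = 0 and rearranging gives the linear system (I - Q) h = 1:
  [7/10, -9/20, -1/10, -1/10] . (h_X, h_Z, h_W, h_U) = 1
  [-1/20, 13/20, -1/4, -1/4] . (h_X, h_Z, h_W, h_U) = 1
  [-1/20, -1/20, 7/10, -1/4] . (h_X, h_Z, h_W, h_U) = 1
  [-3/20, -3/20, -3/10, 9/10] . (h_X, h_Z, h_W, h_U) = 1

Solving yields:
  h_X = 153880/26823
  h_Z = 44460/8941
  h_W = 32760/8941
  h_U = 110440/26823

Starting state is U, so the expected hitting time is h_U = 110440/26823.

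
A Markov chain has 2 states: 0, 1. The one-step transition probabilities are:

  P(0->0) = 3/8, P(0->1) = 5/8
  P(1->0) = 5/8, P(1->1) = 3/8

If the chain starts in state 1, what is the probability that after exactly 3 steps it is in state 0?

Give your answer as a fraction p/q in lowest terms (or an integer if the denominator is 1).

Answer: 65/128

Derivation:
Computing P^3 by repeated multiplication:
P^1 =
  0: [3/8, 5/8]
  1: [5/8, 3/8]
P^2 =
  0: [17/32, 15/32]
  1: [15/32, 17/32]
P^3 =
  0: [63/128, 65/128]
  1: [65/128, 63/128]

(P^3)[1 -> 0] = 65/128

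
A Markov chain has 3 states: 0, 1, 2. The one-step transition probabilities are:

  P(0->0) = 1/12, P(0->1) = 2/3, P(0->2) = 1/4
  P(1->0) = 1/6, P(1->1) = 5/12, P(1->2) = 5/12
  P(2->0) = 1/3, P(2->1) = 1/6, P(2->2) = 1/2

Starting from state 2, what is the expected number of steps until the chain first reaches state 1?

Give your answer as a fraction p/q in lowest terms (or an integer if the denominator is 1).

Answer: 10/3

Derivation:
Let h_i = expected steps to first reach 1 from state i.
Boundary: h_1 = 0.
First-step equations for the other states:
  h_0 = 1 + 1/12*h_0 + 2/3*h_1 + 1/4*h_2
  h_2 = 1 + 1/3*h_0 + 1/6*h_1 + 1/2*h_2

Substituting h_1 = 0 and rearranging gives the linear system (I - Q) h = 1:
  [11/12, -1/4] . (h_0, h_2) = 1
  [-1/3, 1/2] . (h_0, h_2) = 1

Solving yields:
  h_0 = 2
  h_2 = 10/3

Starting state is 2, so the expected hitting time is h_2 = 10/3.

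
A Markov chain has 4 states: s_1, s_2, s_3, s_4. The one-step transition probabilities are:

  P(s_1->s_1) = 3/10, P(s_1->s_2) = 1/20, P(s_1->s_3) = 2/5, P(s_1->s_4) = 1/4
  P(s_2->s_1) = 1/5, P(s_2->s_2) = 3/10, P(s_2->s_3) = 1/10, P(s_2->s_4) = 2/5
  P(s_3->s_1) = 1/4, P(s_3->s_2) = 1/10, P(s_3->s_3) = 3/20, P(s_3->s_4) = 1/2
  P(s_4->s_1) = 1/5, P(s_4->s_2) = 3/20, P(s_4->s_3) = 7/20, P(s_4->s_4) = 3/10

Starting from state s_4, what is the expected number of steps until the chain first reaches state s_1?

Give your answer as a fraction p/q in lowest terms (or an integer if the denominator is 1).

Let h_i = expected steps to first reach s_1 from state i.
Boundary: h_s_1 = 0.
First-step equations for the other states:
  h_s_2 = 1 + 1/5*h_s_1 + 3/10*h_s_2 + 1/10*h_s_3 + 2/5*h_s_4
  h_s_3 = 1 + 1/4*h_s_1 + 1/10*h_s_2 + 3/20*h_s_3 + 1/2*h_s_4
  h_s_4 = 1 + 1/5*h_s_1 + 3/20*h_s_2 + 7/20*h_s_3 + 3/10*h_s_4

Substituting h_s_1 = 0 and rearranging gives the linear system (I - Q) h = 1:
  [7/10, -1/10, -2/5] . (h_s_2, h_s_3, h_s_4) = 1
  [-1/10, 17/20, -1/2] . (h_s_2, h_s_3, h_s_4) = 1
  [-3/20, -7/20, 7/10] . (h_s_2, h_s_3, h_s_4) = 1

Solving yields:
  h_s_2 = 680/143
  h_s_3 = 1930/429
  h_s_4 = 155/33

Starting state is s_4, so the expected hitting time is h_s_4 = 155/33.

Answer: 155/33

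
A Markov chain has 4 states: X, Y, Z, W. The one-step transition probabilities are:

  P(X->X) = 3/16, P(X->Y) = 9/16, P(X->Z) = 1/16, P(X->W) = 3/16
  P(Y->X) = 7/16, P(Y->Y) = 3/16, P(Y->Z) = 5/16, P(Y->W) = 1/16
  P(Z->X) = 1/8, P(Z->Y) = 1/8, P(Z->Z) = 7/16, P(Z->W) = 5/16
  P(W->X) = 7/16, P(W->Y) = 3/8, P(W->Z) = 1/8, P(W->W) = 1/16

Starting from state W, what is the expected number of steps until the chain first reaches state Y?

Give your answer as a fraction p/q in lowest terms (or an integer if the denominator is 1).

Answer: 3440/1359

Derivation:
Let h_i = expected steps to first reach Y from state i.
Boundary: h_Y = 0.
First-step equations for the other states:
  h_X = 1 + 3/16*h_X + 9/16*h_Y + 1/16*h_Z + 3/16*h_W
  h_Z = 1 + 1/8*h_X + 1/8*h_Y + 7/16*h_Z + 5/16*h_W
  h_W = 1 + 7/16*h_X + 3/8*h_Y + 1/8*h_Z + 1/16*h_W

Substituting h_Y = 0 and rearranging gives the linear system (I - Q) h = 1:
  [13/16, -1/16, -3/16] . (h_X, h_Z, h_W) = 1
  [-1/8, 9/16, -5/16] . (h_X, h_Z, h_W) = 1
  [-7/16, -1/8, 15/16] . (h_X, h_Z, h_W) = 1

Solving yields:
  h_X = 2848/1359
  h_Z = 4960/1359
  h_W = 3440/1359

Starting state is W, so the expected hitting time is h_W = 3440/1359.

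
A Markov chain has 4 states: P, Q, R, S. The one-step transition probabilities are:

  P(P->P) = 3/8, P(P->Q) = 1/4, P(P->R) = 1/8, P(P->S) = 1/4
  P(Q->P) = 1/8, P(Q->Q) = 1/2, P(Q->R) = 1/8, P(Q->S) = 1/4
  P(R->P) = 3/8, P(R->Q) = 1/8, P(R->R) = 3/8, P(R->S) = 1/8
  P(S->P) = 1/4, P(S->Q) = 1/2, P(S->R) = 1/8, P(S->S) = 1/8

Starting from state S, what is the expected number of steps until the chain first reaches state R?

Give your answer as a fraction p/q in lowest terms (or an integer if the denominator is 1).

Answer: 8

Derivation:
Let h_i = expected steps to first reach R from state i.
Boundary: h_R = 0.
First-step equations for the other states:
  h_P = 1 + 3/8*h_P + 1/4*h_Q + 1/8*h_R + 1/4*h_S
  h_Q = 1 + 1/8*h_P + 1/2*h_Q + 1/8*h_R + 1/4*h_S
  h_S = 1 + 1/4*h_P + 1/2*h_Q + 1/8*h_R + 1/8*h_S

Substituting h_R = 0 and rearranging gives the linear system (I - Q) h = 1:
  [5/8, -1/4, -1/4] . (h_P, h_Q, h_S) = 1
  [-1/8, 1/2, -1/4] . (h_P, h_Q, h_S) = 1
  [-1/4, -1/2, 7/8] . (h_P, h_Q, h_S) = 1

Solving yields:
  h_P = 8
  h_Q = 8
  h_S = 8

Starting state is S, so the expected hitting time is h_S = 8.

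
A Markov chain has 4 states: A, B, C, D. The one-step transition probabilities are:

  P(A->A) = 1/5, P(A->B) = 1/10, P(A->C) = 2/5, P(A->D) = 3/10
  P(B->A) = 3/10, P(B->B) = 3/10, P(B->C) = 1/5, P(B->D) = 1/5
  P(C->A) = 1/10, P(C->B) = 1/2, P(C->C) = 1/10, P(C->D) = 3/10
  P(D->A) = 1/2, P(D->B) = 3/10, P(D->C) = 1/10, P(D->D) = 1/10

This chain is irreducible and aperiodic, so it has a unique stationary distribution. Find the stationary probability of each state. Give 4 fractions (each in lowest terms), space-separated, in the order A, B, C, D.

Answer: 187/679 195/679 41/194 307/1358

Derivation:
The stationary distribution satisfies pi = pi * P, i.e.:
  pi_A = 1/5*pi_A + 3/10*pi_B + 1/10*pi_C + 1/2*pi_D
  pi_B = 1/10*pi_A + 3/10*pi_B + 1/2*pi_C + 3/10*pi_D
  pi_C = 2/5*pi_A + 1/5*pi_B + 1/10*pi_C + 1/10*pi_D
  pi_D = 3/10*pi_A + 1/5*pi_B + 3/10*pi_C + 1/10*pi_D
with normalization: pi_A + pi_B + pi_C + pi_D = 1.

Using the first 3 balance equations plus normalization, the linear system A*pi = b is:
  [-4/5, 3/10, 1/10, 1/2] . pi = 0
  [1/10, -7/10, 1/2, 3/10] . pi = 0
  [2/5, 1/5, -9/10, 1/10] . pi = 0
  [1, 1, 1, 1] . pi = 1

Solving yields:
  pi_A = 187/679
  pi_B = 195/679
  pi_C = 41/194
  pi_D = 307/1358

Verification (pi * P):
  187/679*1/5 + 195/679*3/10 + 41/194*1/10 + 307/1358*1/2 = 187/679 = pi_A  (ok)
  187/679*1/10 + 195/679*3/10 + 41/194*1/2 + 307/1358*3/10 = 195/679 = pi_B  (ok)
  187/679*2/5 + 195/679*1/5 + 41/194*1/10 + 307/1358*1/10 = 41/194 = pi_C  (ok)
  187/679*3/10 + 195/679*1/5 + 41/194*3/10 + 307/1358*1/10 = 307/1358 = pi_D  (ok)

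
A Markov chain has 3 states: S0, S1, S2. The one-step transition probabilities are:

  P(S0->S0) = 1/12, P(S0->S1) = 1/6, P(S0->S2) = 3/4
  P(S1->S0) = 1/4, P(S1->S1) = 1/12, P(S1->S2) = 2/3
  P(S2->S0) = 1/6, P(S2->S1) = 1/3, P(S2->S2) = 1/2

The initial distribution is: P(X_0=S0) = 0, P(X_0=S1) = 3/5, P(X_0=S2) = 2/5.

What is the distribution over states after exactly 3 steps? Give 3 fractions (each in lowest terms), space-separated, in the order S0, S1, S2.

Answer: 167/960 2101/8640 1259/2160

Derivation:
Propagating the distribution step by step (d_{t+1} = d_t * P):
d_0 = (S0=0, S1=3/5, S2=2/5)
  d_1[S0] = 0*1/12 + 3/5*1/4 + 2/5*1/6 = 13/60
  d_1[S1] = 0*1/6 + 3/5*1/12 + 2/5*1/3 = 11/60
  d_1[S2] = 0*3/4 + 3/5*2/3 + 2/5*1/2 = 3/5
d_1 = (S0=13/60, S1=11/60, S2=3/5)
  d_2[S0] = 13/60*1/12 + 11/60*1/4 + 3/5*1/6 = 59/360
  d_2[S1] = 13/60*1/6 + 11/60*1/12 + 3/5*1/3 = 181/720
  d_2[S2] = 13/60*3/4 + 11/60*2/3 + 3/5*1/2 = 421/720
d_2 = (S0=59/360, S1=181/720, S2=421/720)
  d_3[S0] = 59/360*1/12 + 181/720*1/4 + 421/720*1/6 = 167/960
  d_3[S1] = 59/360*1/6 + 181/720*1/12 + 421/720*1/3 = 2101/8640
  d_3[S2] = 59/360*3/4 + 181/720*2/3 + 421/720*1/2 = 1259/2160
d_3 = (S0=167/960, S1=2101/8640, S2=1259/2160)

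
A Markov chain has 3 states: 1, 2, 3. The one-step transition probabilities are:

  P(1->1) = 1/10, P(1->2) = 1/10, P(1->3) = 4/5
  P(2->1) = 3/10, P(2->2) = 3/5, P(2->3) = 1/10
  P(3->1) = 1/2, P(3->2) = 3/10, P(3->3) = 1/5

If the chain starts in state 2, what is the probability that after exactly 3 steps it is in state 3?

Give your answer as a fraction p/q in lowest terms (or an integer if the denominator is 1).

Answer: 157/500

Derivation:
Computing P^3 by repeated multiplication:
P^1 =
  1: [1/10, 1/10, 4/5]
  2: [3/10, 3/5, 1/10]
  3: [1/2, 3/10, 1/5]
P^2 =
  1: [11/25, 31/100, 1/4]
  2: [13/50, 21/50, 8/25]
  3: [6/25, 29/100, 47/100]
P^3 =
  1: [131/500, 61/200, 433/1000]
  2: [39/125, 187/500, 157/500]
  3: [173/500, 339/1000, 63/200]

(P^3)[2 -> 3] = 157/500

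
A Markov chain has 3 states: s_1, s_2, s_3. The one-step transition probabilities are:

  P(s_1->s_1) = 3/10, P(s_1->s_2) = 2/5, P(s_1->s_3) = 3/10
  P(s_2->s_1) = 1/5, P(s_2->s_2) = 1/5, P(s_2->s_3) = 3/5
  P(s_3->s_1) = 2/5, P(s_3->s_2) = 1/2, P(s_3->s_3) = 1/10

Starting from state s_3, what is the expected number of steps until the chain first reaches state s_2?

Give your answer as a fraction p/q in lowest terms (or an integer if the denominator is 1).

Answer: 110/51

Derivation:
Let h_i = expected steps to first reach s_2 from state i.
Boundary: h_s_2 = 0.
First-step equations for the other states:
  h_s_1 = 1 + 3/10*h_s_1 + 2/5*h_s_2 + 3/10*h_s_3
  h_s_3 = 1 + 2/5*h_s_1 + 1/2*h_s_2 + 1/10*h_s_3

Substituting h_s_2 = 0 and rearranging gives the linear system (I - Q) h = 1:
  [7/10, -3/10] . (h_s_1, h_s_3) = 1
  [-2/5, 9/10] . (h_s_1, h_s_3) = 1

Solving yields:
  h_s_1 = 40/17
  h_s_3 = 110/51

Starting state is s_3, so the expected hitting time is h_s_3 = 110/51.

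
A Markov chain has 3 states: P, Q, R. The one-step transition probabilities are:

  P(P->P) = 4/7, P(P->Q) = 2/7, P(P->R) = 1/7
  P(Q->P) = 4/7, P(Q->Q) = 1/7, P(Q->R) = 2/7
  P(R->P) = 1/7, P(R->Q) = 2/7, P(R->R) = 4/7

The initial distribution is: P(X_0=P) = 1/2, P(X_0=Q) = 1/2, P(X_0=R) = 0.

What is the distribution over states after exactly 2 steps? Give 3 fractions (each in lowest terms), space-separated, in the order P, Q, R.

Answer: 47/98 25/98 13/49

Derivation:
Propagating the distribution step by step (d_{t+1} = d_t * P):
d_0 = (P=1/2, Q=1/2, R=0)
  d_1[P] = 1/2*4/7 + 1/2*4/7 + 0*1/7 = 4/7
  d_1[Q] = 1/2*2/7 + 1/2*1/7 + 0*2/7 = 3/14
  d_1[R] = 1/2*1/7 + 1/2*2/7 + 0*4/7 = 3/14
d_1 = (P=4/7, Q=3/14, R=3/14)
  d_2[P] = 4/7*4/7 + 3/14*4/7 + 3/14*1/7 = 47/98
  d_2[Q] = 4/7*2/7 + 3/14*1/7 + 3/14*2/7 = 25/98
  d_2[R] = 4/7*1/7 + 3/14*2/7 + 3/14*4/7 = 13/49
d_2 = (P=47/98, Q=25/98, R=13/49)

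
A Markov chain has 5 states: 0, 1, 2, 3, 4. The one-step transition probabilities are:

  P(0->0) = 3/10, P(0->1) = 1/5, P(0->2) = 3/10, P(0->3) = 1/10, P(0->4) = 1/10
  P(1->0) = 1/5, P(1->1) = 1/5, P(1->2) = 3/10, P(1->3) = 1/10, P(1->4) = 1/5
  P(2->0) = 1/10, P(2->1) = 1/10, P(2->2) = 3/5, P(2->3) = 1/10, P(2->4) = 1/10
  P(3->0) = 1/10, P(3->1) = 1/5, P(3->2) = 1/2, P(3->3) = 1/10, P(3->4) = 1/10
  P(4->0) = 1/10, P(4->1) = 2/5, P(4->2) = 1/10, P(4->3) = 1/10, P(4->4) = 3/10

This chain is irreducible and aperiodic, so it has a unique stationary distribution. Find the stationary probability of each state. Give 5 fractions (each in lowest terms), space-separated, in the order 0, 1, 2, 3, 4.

Answer: 101/680 16/85 141/340 1/10 101/680

Derivation:
The stationary distribution satisfies pi = pi * P, i.e.:
  pi_0 = 3/10*pi_0 + 1/5*pi_1 + 1/10*pi_2 + 1/10*pi_3 + 1/10*pi_4
  pi_1 = 1/5*pi_0 + 1/5*pi_1 + 1/10*pi_2 + 1/5*pi_3 + 2/5*pi_4
  pi_2 = 3/10*pi_0 + 3/10*pi_1 + 3/5*pi_2 + 1/2*pi_3 + 1/10*pi_4
  pi_3 = 1/10*pi_0 + 1/10*pi_1 + 1/10*pi_2 + 1/10*pi_3 + 1/10*pi_4
  pi_4 = 1/10*pi_0 + 1/5*pi_1 + 1/10*pi_2 + 1/10*pi_3 + 3/10*pi_4
with normalization: pi_0 + pi_1 + pi_2 + pi_3 + pi_4 = 1.

Using the first 4 balance equations plus normalization, the linear system A*pi = b is:
  [-7/10, 1/5, 1/10, 1/10, 1/10] . pi = 0
  [1/5, -4/5, 1/10, 1/5, 2/5] . pi = 0
  [3/10, 3/10, -2/5, 1/2, 1/10] . pi = 0
  [1/10, 1/10, 1/10, -9/10, 1/10] . pi = 0
  [1, 1, 1, 1, 1] . pi = 1

Solving yields:
  pi_0 = 101/680
  pi_1 = 16/85
  pi_2 = 141/340
  pi_3 = 1/10
  pi_4 = 101/680

Verification (pi * P):
  101/680*3/10 + 16/85*1/5 + 141/340*1/10 + 1/10*1/10 + 101/680*1/10 = 101/680 = pi_0  (ok)
  101/680*1/5 + 16/85*1/5 + 141/340*1/10 + 1/10*1/5 + 101/680*2/5 = 16/85 = pi_1  (ok)
  101/680*3/10 + 16/85*3/10 + 141/340*3/5 + 1/10*1/2 + 101/680*1/10 = 141/340 = pi_2  (ok)
  101/680*1/10 + 16/85*1/10 + 141/340*1/10 + 1/10*1/10 + 101/680*1/10 = 1/10 = pi_3  (ok)
  101/680*1/10 + 16/85*1/5 + 141/340*1/10 + 1/10*1/10 + 101/680*3/10 = 101/680 = pi_4  (ok)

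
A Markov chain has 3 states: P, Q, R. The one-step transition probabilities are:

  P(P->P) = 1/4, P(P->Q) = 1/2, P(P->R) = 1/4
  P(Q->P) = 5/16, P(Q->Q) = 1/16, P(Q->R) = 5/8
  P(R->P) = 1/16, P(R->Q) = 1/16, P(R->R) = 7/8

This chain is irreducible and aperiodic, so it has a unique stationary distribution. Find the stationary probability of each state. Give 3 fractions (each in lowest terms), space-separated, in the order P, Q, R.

Answer: 1/9 1/9 7/9

Derivation:
The stationary distribution satisfies pi = pi * P, i.e.:
  pi_P = 1/4*pi_P + 5/16*pi_Q + 1/16*pi_R
  pi_Q = 1/2*pi_P + 1/16*pi_Q + 1/16*pi_R
  pi_R = 1/4*pi_P + 5/8*pi_Q + 7/8*pi_R
with normalization: pi_P + pi_Q + pi_R = 1.

Using the first 2 balance equations plus normalization, the linear system A*pi = b is:
  [-3/4, 5/16, 1/16] . pi = 0
  [1/2, -15/16, 1/16] . pi = 0
  [1, 1, 1] . pi = 1

Solving yields:
  pi_P = 1/9
  pi_Q = 1/9
  pi_R = 7/9

Verification (pi * P):
  1/9*1/4 + 1/9*5/16 + 7/9*1/16 = 1/9 = pi_P  (ok)
  1/9*1/2 + 1/9*1/16 + 7/9*1/16 = 1/9 = pi_Q  (ok)
  1/9*1/4 + 1/9*5/8 + 7/9*7/8 = 7/9 = pi_R  (ok)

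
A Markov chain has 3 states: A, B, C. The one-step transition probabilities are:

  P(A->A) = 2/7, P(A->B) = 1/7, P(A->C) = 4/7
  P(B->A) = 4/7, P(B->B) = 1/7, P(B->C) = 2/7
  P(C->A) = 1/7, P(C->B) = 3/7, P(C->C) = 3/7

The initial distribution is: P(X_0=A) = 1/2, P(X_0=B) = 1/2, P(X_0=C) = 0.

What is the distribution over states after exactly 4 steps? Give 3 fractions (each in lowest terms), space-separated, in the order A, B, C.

Propagating the distribution step by step (d_{t+1} = d_t * P):
d_0 = (A=1/2, B=1/2, C=0)
  d_1[A] = 1/2*2/7 + 1/2*4/7 + 0*1/7 = 3/7
  d_1[B] = 1/2*1/7 + 1/2*1/7 + 0*3/7 = 1/7
  d_1[C] = 1/2*4/7 + 1/2*2/7 + 0*3/7 = 3/7
d_1 = (A=3/7, B=1/7, C=3/7)
  d_2[A] = 3/7*2/7 + 1/7*4/7 + 3/7*1/7 = 13/49
  d_2[B] = 3/7*1/7 + 1/7*1/7 + 3/7*3/7 = 13/49
  d_2[C] = 3/7*4/7 + 1/7*2/7 + 3/7*3/7 = 23/49
d_2 = (A=13/49, B=13/49, C=23/49)
  d_3[A] = 13/49*2/7 + 13/49*4/7 + 23/49*1/7 = 101/343
  d_3[B] = 13/49*1/7 + 13/49*1/7 + 23/49*3/7 = 95/343
  d_3[C] = 13/49*4/7 + 13/49*2/7 + 23/49*3/7 = 3/7
d_3 = (A=101/343, B=95/343, C=3/7)
  d_4[A] = 101/343*2/7 + 95/343*4/7 + 3/7*1/7 = 729/2401
  d_4[B] = 101/343*1/7 + 95/343*1/7 + 3/7*3/7 = 13/49
  d_4[C] = 101/343*4/7 + 95/343*2/7 + 3/7*3/7 = 1035/2401
d_4 = (A=729/2401, B=13/49, C=1035/2401)

Answer: 729/2401 13/49 1035/2401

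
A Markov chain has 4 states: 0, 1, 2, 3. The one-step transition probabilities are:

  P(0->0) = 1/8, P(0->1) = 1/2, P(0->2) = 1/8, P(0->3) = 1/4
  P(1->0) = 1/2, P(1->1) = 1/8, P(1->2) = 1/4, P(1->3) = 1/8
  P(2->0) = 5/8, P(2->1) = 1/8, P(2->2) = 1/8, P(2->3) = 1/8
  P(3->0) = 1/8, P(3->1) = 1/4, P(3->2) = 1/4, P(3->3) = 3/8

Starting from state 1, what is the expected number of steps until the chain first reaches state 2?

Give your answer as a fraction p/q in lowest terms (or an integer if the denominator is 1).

Let h_i = expected steps to first reach 2 from state i.
Boundary: h_2 = 0.
First-step equations for the other states:
  h_0 = 1 + 1/8*h_0 + 1/2*h_1 + 1/8*h_2 + 1/4*h_3
  h_1 = 1 + 1/2*h_0 + 1/8*h_1 + 1/4*h_2 + 1/8*h_3
  h_3 = 1 + 1/8*h_0 + 1/4*h_1 + 1/4*h_2 + 3/8*h_3

Substituting h_2 = 0 and rearranging gives the linear system (I - Q) h = 1:
  [7/8, -1/2, -1/4] . (h_0, h_1, h_3) = 1
  [-1/2, 7/8, -1/8] . (h_0, h_1, h_3) = 1
  [-1/8, -1/4, 5/8] . (h_0, h_1, h_3) = 1

Solving yields:
  h_0 = 200/39
  h_1 = 184/39
  h_3 = 176/39

Starting state is 1, so the expected hitting time is h_1 = 184/39.

Answer: 184/39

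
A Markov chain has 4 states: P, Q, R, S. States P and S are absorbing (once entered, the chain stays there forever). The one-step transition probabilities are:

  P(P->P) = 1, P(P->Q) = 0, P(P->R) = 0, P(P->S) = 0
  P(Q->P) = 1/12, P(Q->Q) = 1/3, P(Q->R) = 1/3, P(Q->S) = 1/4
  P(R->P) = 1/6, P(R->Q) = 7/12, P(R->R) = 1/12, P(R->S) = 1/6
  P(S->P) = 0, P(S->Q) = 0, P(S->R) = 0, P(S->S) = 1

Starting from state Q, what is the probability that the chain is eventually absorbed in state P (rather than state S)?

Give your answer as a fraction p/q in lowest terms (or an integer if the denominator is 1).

Answer: 19/60

Derivation:
Let a_i = P(absorbed in P | start in state i).
Boundary conditions: a_P = 1, a_S = 0.
For each transient state i, a_i = sum_j P(i->j) * a_j:
  a_Q = 1/12*a_P + 1/3*a_Q + 1/3*a_R + 1/4*a_S
  a_R = 1/6*a_P + 7/12*a_Q + 1/12*a_R + 1/6*a_S

Substituting a_P = 1 and a_S = 0, rearrange to (I - Q) a = r where r[i] = P(i -> P):
  [2/3, -1/3] . (a_Q, a_R) = 1/12
  [-7/12, 11/12] . (a_Q, a_R) = 1/6

Solving yields:
  a_Q = 19/60
  a_R = 23/60

Starting state is Q, so the absorption probability is a_Q = 19/60.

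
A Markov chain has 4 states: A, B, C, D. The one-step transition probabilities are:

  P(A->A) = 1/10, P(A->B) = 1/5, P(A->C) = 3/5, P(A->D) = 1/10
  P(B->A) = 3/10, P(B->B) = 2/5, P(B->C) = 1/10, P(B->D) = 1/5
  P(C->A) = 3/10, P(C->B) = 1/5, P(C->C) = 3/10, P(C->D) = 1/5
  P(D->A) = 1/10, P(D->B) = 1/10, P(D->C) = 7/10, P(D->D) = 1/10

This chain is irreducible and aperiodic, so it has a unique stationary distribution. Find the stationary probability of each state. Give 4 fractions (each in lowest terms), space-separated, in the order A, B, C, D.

Answer: 29/130 239/1040 401/1040 21/130

Derivation:
The stationary distribution satisfies pi = pi * P, i.e.:
  pi_A = 1/10*pi_A + 3/10*pi_B + 3/10*pi_C + 1/10*pi_D
  pi_B = 1/5*pi_A + 2/5*pi_B + 1/5*pi_C + 1/10*pi_D
  pi_C = 3/5*pi_A + 1/10*pi_B + 3/10*pi_C + 7/10*pi_D
  pi_D = 1/10*pi_A + 1/5*pi_B + 1/5*pi_C + 1/10*pi_D
with normalization: pi_A + pi_B + pi_C + pi_D = 1.

Using the first 3 balance equations plus normalization, the linear system A*pi = b is:
  [-9/10, 3/10, 3/10, 1/10] . pi = 0
  [1/5, -3/5, 1/5, 1/10] . pi = 0
  [3/5, 1/10, -7/10, 7/10] . pi = 0
  [1, 1, 1, 1] . pi = 1

Solving yields:
  pi_A = 29/130
  pi_B = 239/1040
  pi_C = 401/1040
  pi_D = 21/130

Verification (pi * P):
  29/130*1/10 + 239/1040*3/10 + 401/1040*3/10 + 21/130*1/10 = 29/130 = pi_A  (ok)
  29/130*1/5 + 239/1040*2/5 + 401/1040*1/5 + 21/130*1/10 = 239/1040 = pi_B  (ok)
  29/130*3/5 + 239/1040*1/10 + 401/1040*3/10 + 21/130*7/10 = 401/1040 = pi_C  (ok)
  29/130*1/10 + 239/1040*1/5 + 401/1040*1/5 + 21/130*1/10 = 21/130 = pi_D  (ok)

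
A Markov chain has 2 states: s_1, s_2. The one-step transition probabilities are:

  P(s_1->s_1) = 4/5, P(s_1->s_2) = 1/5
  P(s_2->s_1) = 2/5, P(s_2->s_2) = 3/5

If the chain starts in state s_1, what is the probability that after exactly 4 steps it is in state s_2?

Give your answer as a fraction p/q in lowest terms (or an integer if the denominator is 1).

Computing P^4 by repeated multiplication:
P^1 =
  s_1: [4/5, 1/5]
  s_2: [2/5, 3/5]
P^2 =
  s_1: [18/25, 7/25]
  s_2: [14/25, 11/25]
P^3 =
  s_1: [86/125, 39/125]
  s_2: [78/125, 47/125]
P^4 =
  s_1: [422/625, 203/625]
  s_2: [406/625, 219/625]

(P^4)[s_1 -> s_2] = 203/625

Answer: 203/625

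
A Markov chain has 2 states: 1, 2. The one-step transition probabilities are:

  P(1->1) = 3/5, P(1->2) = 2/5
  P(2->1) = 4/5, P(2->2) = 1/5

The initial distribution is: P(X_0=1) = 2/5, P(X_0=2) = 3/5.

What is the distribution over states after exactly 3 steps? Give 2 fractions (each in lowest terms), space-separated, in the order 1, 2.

Answer: 418/625 207/625

Derivation:
Propagating the distribution step by step (d_{t+1} = d_t * P):
d_0 = (1=2/5, 2=3/5)
  d_1[1] = 2/5*3/5 + 3/5*4/5 = 18/25
  d_1[2] = 2/5*2/5 + 3/5*1/5 = 7/25
d_1 = (1=18/25, 2=7/25)
  d_2[1] = 18/25*3/5 + 7/25*4/5 = 82/125
  d_2[2] = 18/25*2/5 + 7/25*1/5 = 43/125
d_2 = (1=82/125, 2=43/125)
  d_3[1] = 82/125*3/5 + 43/125*4/5 = 418/625
  d_3[2] = 82/125*2/5 + 43/125*1/5 = 207/625
d_3 = (1=418/625, 2=207/625)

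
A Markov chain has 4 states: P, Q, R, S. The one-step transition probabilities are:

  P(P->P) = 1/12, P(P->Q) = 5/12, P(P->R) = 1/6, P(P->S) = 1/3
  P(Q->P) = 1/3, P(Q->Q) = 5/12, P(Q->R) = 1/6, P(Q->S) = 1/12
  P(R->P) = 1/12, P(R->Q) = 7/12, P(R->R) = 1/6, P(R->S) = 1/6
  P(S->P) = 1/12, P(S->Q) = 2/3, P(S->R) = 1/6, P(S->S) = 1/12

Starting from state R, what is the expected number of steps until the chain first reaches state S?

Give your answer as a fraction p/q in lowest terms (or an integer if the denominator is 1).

Answer: 87/14

Derivation:
Let h_i = expected steps to first reach S from state i.
Boundary: h_S = 0.
First-step equations for the other states:
  h_P = 1 + 1/12*h_P + 5/12*h_Q + 1/6*h_R + 1/3*h_S
  h_Q = 1 + 1/3*h_P + 5/12*h_Q + 1/6*h_R + 1/12*h_S
  h_R = 1 + 1/12*h_P + 7/12*h_Q + 1/6*h_R + 1/6*h_S

Substituting h_S = 0 and rearranging gives the linear system (I - Q) h = 1:
  [11/12, -5/12, -1/6] . (h_P, h_Q, h_R) = 1
  [-1/3, 7/12, -1/6] . (h_P, h_Q, h_R) = 1
  [-1/12, -7/12, 5/6] . (h_P, h_Q, h_R) = 1

Solving yields:
  h_P = 36/7
  h_Q = 45/7
  h_R = 87/14

Starting state is R, so the expected hitting time is h_R = 87/14.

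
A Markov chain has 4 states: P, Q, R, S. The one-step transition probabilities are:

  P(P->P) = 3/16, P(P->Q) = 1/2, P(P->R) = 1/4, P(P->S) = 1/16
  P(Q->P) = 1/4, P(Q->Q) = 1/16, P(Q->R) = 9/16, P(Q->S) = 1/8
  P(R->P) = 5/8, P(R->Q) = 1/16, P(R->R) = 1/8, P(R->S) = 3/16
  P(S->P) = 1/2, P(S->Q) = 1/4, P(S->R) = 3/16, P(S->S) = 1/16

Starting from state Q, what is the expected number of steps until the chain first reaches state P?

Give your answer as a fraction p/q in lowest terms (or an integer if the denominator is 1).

Answer: 3176/1327

Derivation:
Let h_i = expected steps to first reach P from state i.
Boundary: h_P = 0.
First-step equations for the other states:
  h_Q = 1 + 1/4*h_P + 1/16*h_Q + 9/16*h_R + 1/8*h_S
  h_R = 1 + 5/8*h_P + 1/16*h_Q + 1/8*h_R + 3/16*h_S
  h_S = 1 + 1/2*h_P + 1/4*h_Q + 3/16*h_R + 1/16*h_S

Substituting h_P = 0 and rearranging gives the linear system (I - Q) h = 1:
  [15/16, -9/16, -1/8] . (h_Q, h_R, h_S) = 1
  [-1/16, 7/8, -3/16] . (h_Q, h_R, h_S) = 1
  [-1/4, -3/16, 15/16] . (h_Q, h_R, h_S) = 1

Solving yields:
  h_Q = 3176/1327
  h_R = 2328/1327
  h_S = 2728/1327

Starting state is Q, so the expected hitting time is h_Q = 3176/1327.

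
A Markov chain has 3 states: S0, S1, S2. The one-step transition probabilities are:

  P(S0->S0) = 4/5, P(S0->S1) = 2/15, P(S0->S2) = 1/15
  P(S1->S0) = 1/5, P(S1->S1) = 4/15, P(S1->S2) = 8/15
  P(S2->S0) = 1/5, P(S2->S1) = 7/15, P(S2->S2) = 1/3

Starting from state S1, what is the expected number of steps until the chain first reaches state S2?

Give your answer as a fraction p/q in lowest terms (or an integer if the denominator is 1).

Answer: 10/3

Derivation:
Let h_i = expected steps to first reach S2 from state i.
Boundary: h_S2 = 0.
First-step equations for the other states:
  h_S0 = 1 + 4/5*h_S0 + 2/15*h_S1 + 1/15*h_S2
  h_S1 = 1 + 1/5*h_S0 + 4/15*h_S1 + 8/15*h_S2

Substituting h_S2 = 0 and rearranging gives the linear system (I - Q) h = 1:
  [1/5, -2/15] . (h_S0, h_S1) = 1
  [-1/5, 11/15] . (h_S0, h_S1) = 1

Solving yields:
  h_S0 = 65/9
  h_S1 = 10/3

Starting state is S1, so the expected hitting time is h_S1 = 10/3.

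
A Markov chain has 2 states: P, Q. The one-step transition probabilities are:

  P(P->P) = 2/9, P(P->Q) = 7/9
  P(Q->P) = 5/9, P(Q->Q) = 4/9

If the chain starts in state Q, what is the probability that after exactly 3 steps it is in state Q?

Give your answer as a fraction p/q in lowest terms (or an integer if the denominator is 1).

Answer: 46/81

Derivation:
Computing P^3 by repeated multiplication:
P^1 =
  P: [2/9, 7/9]
  Q: [5/9, 4/9]
P^2 =
  P: [13/27, 14/27]
  Q: [10/27, 17/27]
P^3 =
  P: [32/81, 49/81]
  Q: [35/81, 46/81]

(P^3)[Q -> Q] = 46/81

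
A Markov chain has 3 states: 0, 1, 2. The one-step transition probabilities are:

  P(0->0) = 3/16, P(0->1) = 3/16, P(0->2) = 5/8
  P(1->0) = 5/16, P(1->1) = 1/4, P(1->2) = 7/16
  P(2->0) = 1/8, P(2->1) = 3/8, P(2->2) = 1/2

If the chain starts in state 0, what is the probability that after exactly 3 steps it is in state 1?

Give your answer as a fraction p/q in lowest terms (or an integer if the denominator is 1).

Computing P^3 by repeated multiplication:
P^1 =
  0: [3/16, 3/16, 5/8]
  1: [5/16, 1/4, 7/16]
  2: [1/8, 3/8, 1/2]
P^2 =
  0: [11/64, 81/256, 131/256]
  1: [49/256, 73/256, 67/128]
  2: [13/64, 39/128, 63/128]
P^3 =
  0: [799/4096, 621/2048, 2055/4096]
  1: [195/1024, 1243/4096, 2073/4096]
  2: [399/2048, 153/512, 1037/2048]

(P^3)[0 -> 1] = 621/2048

Answer: 621/2048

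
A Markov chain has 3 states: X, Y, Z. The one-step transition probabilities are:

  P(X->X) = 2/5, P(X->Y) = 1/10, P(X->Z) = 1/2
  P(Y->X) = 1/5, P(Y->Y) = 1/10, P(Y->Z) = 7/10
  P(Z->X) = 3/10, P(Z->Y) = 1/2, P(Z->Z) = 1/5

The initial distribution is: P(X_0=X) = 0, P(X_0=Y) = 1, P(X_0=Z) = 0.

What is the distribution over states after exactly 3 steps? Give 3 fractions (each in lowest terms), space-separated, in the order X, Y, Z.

Propagating the distribution step by step (d_{t+1} = d_t * P):
d_0 = (X=0, Y=1, Z=0)
  d_1[X] = 0*2/5 + 1*1/5 + 0*3/10 = 1/5
  d_1[Y] = 0*1/10 + 1*1/10 + 0*1/2 = 1/10
  d_1[Z] = 0*1/2 + 1*7/10 + 0*1/5 = 7/10
d_1 = (X=1/5, Y=1/10, Z=7/10)
  d_2[X] = 1/5*2/5 + 1/10*1/5 + 7/10*3/10 = 31/100
  d_2[Y] = 1/5*1/10 + 1/10*1/10 + 7/10*1/2 = 19/50
  d_2[Z] = 1/5*1/2 + 1/10*7/10 + 7/10*1/5 = 31/100
d_2 = (X=31/100, Y=19/50, Z=31/100)
  d_3[X] = 31/100*2/5 + 19/50*1/5 + 31/100*3/10 = 293/1000
  d_3[Y] = 31/100*1/10 + 19/50*1/10 + 31/100*1/2 = 28/125
  d_3[Z] = 31/100*1/2 + 19/50*7/10 + 31/100*1/5 = 483/1000
d_3 = (X=293/1000, Y=28/125, Z=483/1000)

Answer: 293/1000 28/125 483/1000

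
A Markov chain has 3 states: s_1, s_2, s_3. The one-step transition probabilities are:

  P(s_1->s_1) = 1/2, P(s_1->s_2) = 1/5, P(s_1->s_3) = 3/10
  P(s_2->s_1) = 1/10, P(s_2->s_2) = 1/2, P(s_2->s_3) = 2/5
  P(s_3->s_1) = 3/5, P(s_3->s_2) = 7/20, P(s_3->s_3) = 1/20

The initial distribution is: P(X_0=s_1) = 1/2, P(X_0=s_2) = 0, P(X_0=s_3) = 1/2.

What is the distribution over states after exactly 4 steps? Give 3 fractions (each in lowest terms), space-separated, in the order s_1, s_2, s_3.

Propagating the distribution step by step (d_{t+1} = d_t * P):
d_0 = (s_1=1/2, s_2=0, s_3=1/2)
  d_1[s_1] = 1/2*1/2 + 0*1/10 + 1/2*3/5 = 11/20
  d_1[s_2] = 1/2*1/5 + 0*1/2 + 1/2*7/20 = 11/40
  d_1[s_3] = 1/2*3/10 + 0*2/5 + 1/2*1/20 = 7/40
d_1 = (s_1=11/20, s_2=11/40, s_3=7/40)
  d_2[s_1] = 11/20*1/2 + 11/40*1/10 + 7/40*3/5 = 163/400
  d_2[s_2] = 11/20*1/5 + 11/40*1/2 + 7/40*7/20 = 247/800
  d_2[s_3] = 11/20*3/10 + 11/40*2/5 + 7/40*1/20 = 227/800
d_2 = (s_1=163/400, s_2=247/800, s_3=227/800)
  d_3[s_1] = 163/400*1/2 + 247/800*1/10 + 227/800*3/5 = 3239/8000
  d_3[s_2] = 163/400*1/5 + 247/800*1/2 + 227/800*7/20 = 5363/16000
  d_3[s_3] = 163/400*3/10 + 247/800*2/5 + 227/800*1/20 = 4159/16000
d_3 = (s_1=3239/8000, s_2=5363/16000, s_3=4159/16000)
  d_4[s_1] = 3239/8000*1/2 + 5363/16000*1/10 + 4159/16000*3/5 = 62707/160000
  d_4[s_2] = 3239/8000*1/5 + 5363/16000*1/2 + 4159/16000*7/20 = 21731/64000
  d_4[s_3] = 3239/8000*3/10 + 5363/16000*2/5 + 4159/16000*1/20 = 85931/320000
d_4 = (s_1=62707/160000, s_2=21731/64000, s_3=85931/320000)

Answer: 62707/160000 21731/64000 85931/320000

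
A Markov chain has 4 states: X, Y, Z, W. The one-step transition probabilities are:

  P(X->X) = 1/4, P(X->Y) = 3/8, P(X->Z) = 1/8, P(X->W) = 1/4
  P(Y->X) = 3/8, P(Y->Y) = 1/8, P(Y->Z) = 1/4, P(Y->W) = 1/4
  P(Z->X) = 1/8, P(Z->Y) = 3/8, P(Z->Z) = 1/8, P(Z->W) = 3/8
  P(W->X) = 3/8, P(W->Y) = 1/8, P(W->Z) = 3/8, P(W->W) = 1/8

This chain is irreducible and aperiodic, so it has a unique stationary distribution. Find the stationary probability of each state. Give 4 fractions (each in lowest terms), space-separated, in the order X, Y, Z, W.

The stationary distribution satisfies pi = pi * P, i.e.:
  pi_X = 1/4*pi_X + 3/8*pi_Y + 1/8*pi_Z + 3/8*pi_W
  pi_Y = 3/8*pi_X + 1/8*pi_Y + 3/8*pi_Z + 1/8*pi_W
  pi_Z = 1/8*pi_X + 1/4*pi_Y + 1/8*pi_Z + 3/8*pi_W
  pi_W = 1/4*pi_X + 1/4*pi_Y + 3/8*pi_Z + 1/8*pi_W
with normalization: pi_X + pi_Y + pi_Z + pi_W = 1.

Using the first 3 balance equations plus normalization, the linear system A*pi = b is:
  [-3/4, 3/8, 1/8, 3/8] . pi = 0
  [3/8, -7/8, 3/8, 1/8] . pi = 0
  [1/8, 1/4, -7/8, 3/8] . pi = 0
  [1, 1, 1, 1] . pi = 1

Solving yields:
  pi_X = 100/351
  pi_Y = 88/351
  pi_Z = 17/78
  pi_W = 173/702

Verification (pi * P):
  100/351*1/4 + 88/351*3/8 + 17/78*1/8 + 173/702*3/8 = 100/351 = pi_X  (ok)
  100/351*3/8 + 88/351*1/8 + 17/78*3/8 + 173/702*1/8 = 88/351 = pi_Y  (ok)
  100/351*1/8 + 88/351*1/4 + 17/78*1/8 + 173/702*3/8 = 17/78 = pi_Z  (ok)
  100/351*1/4 + 88/351*1/4 + 17/78*3/8 + 173/702*1/8 = 173/702 = pi_W  (ok)

Answer: 100/351 88/351 17/78 173/702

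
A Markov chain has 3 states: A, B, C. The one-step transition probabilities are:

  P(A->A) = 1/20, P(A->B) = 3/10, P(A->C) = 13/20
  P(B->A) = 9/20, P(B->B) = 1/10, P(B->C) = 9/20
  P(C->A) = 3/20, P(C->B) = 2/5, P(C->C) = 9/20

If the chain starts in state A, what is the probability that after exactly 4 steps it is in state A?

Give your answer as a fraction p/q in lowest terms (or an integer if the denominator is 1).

Computing P^4 by repeated multiplication:
P^1 =
  A: [1/20, 3/10, 13/20]
  B: [9/20, 1/10, 9/20]
  C: [3/20, 2/5, 9/20]
P^2 =
  A: [47/200, 61/200, 23/50]
  B: [27/200, 13/40, 27/50]
  C: [51/200, 53/200, 12/25]
P^3 =
  A: [109/500, 57/200, 497/1000]
  B: [117/500, 289/1000, 477/1000]
  C: [51/250, 59/200, 501/1000]
P^4 =
  A: [2137/10000, 2927/10000, 617/1250]
  B: [2133/10000, 2899/10000, 621/1250]
  C: [2181/10000, 2911/10000, 1227/2500]

(P^4)[A -> A] = 2137/10000

Answer: 2137/10000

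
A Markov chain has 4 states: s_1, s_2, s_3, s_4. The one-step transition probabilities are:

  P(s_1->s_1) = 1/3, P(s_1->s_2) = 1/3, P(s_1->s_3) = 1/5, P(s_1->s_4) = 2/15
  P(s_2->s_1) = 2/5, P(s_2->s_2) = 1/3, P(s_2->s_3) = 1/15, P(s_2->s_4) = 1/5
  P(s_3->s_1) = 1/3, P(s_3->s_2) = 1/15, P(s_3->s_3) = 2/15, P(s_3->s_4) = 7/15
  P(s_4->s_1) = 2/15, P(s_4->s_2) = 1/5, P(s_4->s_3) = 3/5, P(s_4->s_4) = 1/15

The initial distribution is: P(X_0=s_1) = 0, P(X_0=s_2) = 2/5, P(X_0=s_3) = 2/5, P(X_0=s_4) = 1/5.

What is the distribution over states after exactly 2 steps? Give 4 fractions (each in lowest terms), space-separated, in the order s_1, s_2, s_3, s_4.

Answer: 109/375 91/375 34/125 73/375

Derivation:
Propagating the distribution step by step (d_{t+1} = d_t * P):
d_0 = (s_1=0, s_2=2/5, s_3=2/5, s_4=1/5)
  d_1[s_1] = 0*1/3 + 2/5*2/5 + 2/5*1/3 + 1/5*2/15 = 8/25
  d_1[s_2] = 0*1/3 + 2/5*1/3 + 2/5*1/15 + 1/5*1/5 = 1/5
  d_1[s_3] = 0*1/5 + 2/5*1/15 + 2/5*2/15 + 1/5*3/5 = 1/5
  d_1[s_4] = 0*2/15 + 2/5*1/5 + 2/5*7/15 + 1/5*1/15 = 7/25
d_1 = (s_1=8/25, s_2=1/5, s_3=1/5, s_4=7/25)
  d_2[s_1] = 8/25*1/3 + 1/5*2/5 + 1/5*1/3 + 7/25*2/15 = 109/375
  d_2[s_2] = 8/25*1/3 + 1/5*1/3 + 1/5*1/15 + 7/25*1/5 = 91/375
  d_2[s_3] = 8/25*1/5 + 1/5*1/15 + 1/5*2/15 + 7/25*3/5 = 34/125
  d_2[s_4] = 8/25*2/15 + 1/5*1/5 + 1/5*7/15 + 7/25*1/15 = 73/375
d_2 = (s_1=109/375, s_2=91/375, s_3=34/125, s_4=73/375)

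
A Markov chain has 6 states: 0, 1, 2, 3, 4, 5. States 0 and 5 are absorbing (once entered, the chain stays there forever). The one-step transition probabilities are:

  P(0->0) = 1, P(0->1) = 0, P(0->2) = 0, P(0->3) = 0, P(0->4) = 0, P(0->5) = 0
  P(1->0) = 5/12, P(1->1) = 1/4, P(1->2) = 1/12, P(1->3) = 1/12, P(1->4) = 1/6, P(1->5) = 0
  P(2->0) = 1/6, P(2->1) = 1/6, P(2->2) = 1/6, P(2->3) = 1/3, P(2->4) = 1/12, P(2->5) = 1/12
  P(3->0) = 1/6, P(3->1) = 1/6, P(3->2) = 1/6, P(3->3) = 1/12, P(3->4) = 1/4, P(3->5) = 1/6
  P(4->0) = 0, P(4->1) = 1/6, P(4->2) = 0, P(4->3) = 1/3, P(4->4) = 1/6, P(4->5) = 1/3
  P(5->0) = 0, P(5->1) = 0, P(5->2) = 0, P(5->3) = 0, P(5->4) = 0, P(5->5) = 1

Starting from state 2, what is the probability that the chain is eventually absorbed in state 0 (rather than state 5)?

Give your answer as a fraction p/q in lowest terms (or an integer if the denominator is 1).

Answer: 2039/3397

Derivation:
Let a_i = P(absorbed in 0 | start in state i).
Boundary conditions: a_0 = 1, a_5 = 0.
For each transient state i, a_i = sum_j P(i->j) * a_j:
  a_1 = 5/12*a_0 + 1/4*a_1 + 1/12*a_2 + 1/12*a_3 + 1/6*a_4 + 0*a_5
  a_2 = 1/6*a_0 + 1/6*a_1 + 1/6*a_2 + 1/3*a_3 + 1/12*a_4 + 1/12*a_5
  a_3 = 1/6*a_0 + 1/6*a_1 + 1/6*a_2 + 1/12*a_3 + 1/4*a_4 + 1/6*a_5
  a_4 = 0*a_0 + 1/6*a_1 + 0*a_2 + 1/3*a_3 + 1/6*a_4 + 1/3*a_5

Substituting a_0 = 1 and a_5 = 0, rearrange to (I - Q) a = r where r[i] = P(i -> 0):
  [3/4, -1/12, -1/12, -1/6] . (a_1, a_2, a_3, a_4) = 5/12
  [-1/6, 5/6, -1/3, -1/12] . (a_1, a_2, a_3, a_4) = 1/6
  [-1/6, -1/6, 11/12, -1/4] . (a_1, a_2, a_3, a_4) = 1/6
  [-1/6, 0, -1/3, 5/6] . (a_1, a_2, a_3, a_4) = 0

Solving yields:
  a_1 = 2588/3397
  a_2 = 2039/3397
  a_3 = 1796/3397
  a_4 = 1236/3397

Starting state is 2, so the absorption probability is a_2 = 2039/3397.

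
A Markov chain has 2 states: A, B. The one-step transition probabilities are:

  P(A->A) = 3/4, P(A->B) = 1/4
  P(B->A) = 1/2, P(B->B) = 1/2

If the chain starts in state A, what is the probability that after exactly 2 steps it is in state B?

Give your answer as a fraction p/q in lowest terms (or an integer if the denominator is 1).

Answer: 5/16

Derivation:
Computing P^2 by repeated multiplication:
P^1 =
  A: [3/4, 1/4]
  B: [1/2, 1/2]
P^2 =
  A: [11/16, 5/16]
  B: [5/8, 3/8]

(P^2)[A -> B] = 5/16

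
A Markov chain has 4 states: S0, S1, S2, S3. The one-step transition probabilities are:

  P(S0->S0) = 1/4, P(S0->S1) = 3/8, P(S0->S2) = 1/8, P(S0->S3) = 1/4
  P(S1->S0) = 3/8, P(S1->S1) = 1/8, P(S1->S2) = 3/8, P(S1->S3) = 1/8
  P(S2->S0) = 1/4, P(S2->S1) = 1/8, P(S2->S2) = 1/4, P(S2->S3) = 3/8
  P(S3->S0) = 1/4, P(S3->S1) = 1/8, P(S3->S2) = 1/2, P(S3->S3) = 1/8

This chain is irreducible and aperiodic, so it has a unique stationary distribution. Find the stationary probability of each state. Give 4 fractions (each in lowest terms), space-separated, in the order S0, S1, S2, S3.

Answer: 17/62 6/31 37/124 29/124

Derivation:
The stationary distribution satisfies pi = pi * P, i.e.:
  pi_S0 = 1/4*pi_S0 + 3/8*pi_S1 + 1/4*pi_S2 + 1/4*pi_S3
  pi_S1 = 3/8*pi_S0 + 1/8*pi_S1 + 1/8*pi_S2 + 1/8*pi_S3
  pi_S2 = 1/8*pi_S0 + 3/8*pi_S1 + 1/4*pi_S2 + 1/2*pi_S3
  pi_S3 = 1/4*pi_S0 + 1/8*pi_S1 + 3/8*pi_S2 + 1/8*pi_S3
with normalization: pi_S0 + pi_S1 + pi_S2 + pi_S3 = 1.

Using the first 3 balance equations plus normalization, the linear system A*pi = b is:
  [-3/4, 3/8, 1/4, 1/4] . pi = 0
  [3/8, -7/8, 1/8, 1/8] . pi = 0
  [1/8, 3/8, -3/4, 1/2] . pi = 0
  [1, 1, 1, 1] . pi = 1

Solving yields:
  pi_S0 = 17/62
  pi_S1 = 6/31
  pi_S2 = 37/124
  pi_S3 = 29/124

Verification (pi * P):
  17/62*1/4 + 6/31*3/8 + 37/124*1/4 + 29/124*1/4 = 17/62 = pi_S0  (ok)
  17/62*3/8 + 6/31*1/8 + 37/124*1/8 + 29/124*1/8 = 6/31 = pi_S1  (ok)
  17/62*1/8 + 6/31*3/8 + 37/124*1/4 + 29/124*1/2 = 37/124 = pi_S2  (ok)
  17/62*1/4 + 6/31*1/8 + 37/124*3/8 + 29/124*1/8 = 29/124 = pi_S3  (ok)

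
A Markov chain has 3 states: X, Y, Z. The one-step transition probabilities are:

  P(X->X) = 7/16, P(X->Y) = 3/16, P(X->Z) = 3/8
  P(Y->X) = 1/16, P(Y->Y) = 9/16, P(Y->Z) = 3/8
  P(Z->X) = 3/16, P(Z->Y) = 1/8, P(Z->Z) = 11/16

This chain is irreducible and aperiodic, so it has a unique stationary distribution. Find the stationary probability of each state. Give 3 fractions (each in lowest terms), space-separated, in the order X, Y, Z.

Answer: 23/110 27/110 6/11

Derivation:
The stationary distribution satisfies pi = pi * P, i.e.:
  pi_X = 7/16*pi_X + 1/16*pi_Y + 3/16*pi_Z
  pi_Y = 3/16*pi_X + 9/16*pi_Y + 1/8*pi_Z
  pi_Z = 3/8*pi_X + 3/8*pi_Y + 11/16*pi_Z
with normalization: pi_X + pi_Y + pi_Z = 1.

Using the first 2 balance equations plus normalization, the linear system A*pi = b is:
  [-9/16, 1/16, 3/16] . pi = 0
  [3/16, -7/16, 1/8] . pi = 0
  [1, 1, 1] . pi = 1

Solving yields:
  pi_X = 23/110
  pi_Y = 27/110
  pi_Z = 6/11

Verification (pi * P):
  23/110*7/16 + 27/110*1/16 + 6/11*3/16 = 23/110 = pi_X  (ok)
  23/110*3/16 + 27/110*9/16 + 6/11*1/8 = 27/110 = pi_Y  (ok)
  23/110*3/8 + 27/110*3/8 + 6/11*11/16 = 6/11 = pi_Z  (ok)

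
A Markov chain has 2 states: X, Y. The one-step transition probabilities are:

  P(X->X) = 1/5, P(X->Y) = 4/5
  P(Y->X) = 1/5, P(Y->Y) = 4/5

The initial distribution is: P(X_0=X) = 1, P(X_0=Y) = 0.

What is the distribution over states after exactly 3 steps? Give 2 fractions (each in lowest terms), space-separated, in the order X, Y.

Answer: 1/5 4/5

Derivation:
Propagating the distribution step by step (d_{t+1} = d_t * P):
d_0 = (X=1, Y=0)
  d_1[X] = 1*1/5 + 0*1/5 = 1/5
  d_1[Y] = 1*4/5 + 0*4/5 = 4/5
d_1 = (X=1/5, Y=4/5)
  d_2[X] = 1/5*1/5 + 4/5*1/5 = 1/5
  d_2[Y] = 1/5*4/5 + 4/5*4/5 = 4/5
d_2 = (X=1/5, Y=4/5)
  d_3[X] = 1/5*1/5 + 4/5*1/5 = 1/5
  d_3[Y] = 1/5*4/5 + 4/5*4/5 = 4/5
d_3 = (X=1/5, Y=4/5)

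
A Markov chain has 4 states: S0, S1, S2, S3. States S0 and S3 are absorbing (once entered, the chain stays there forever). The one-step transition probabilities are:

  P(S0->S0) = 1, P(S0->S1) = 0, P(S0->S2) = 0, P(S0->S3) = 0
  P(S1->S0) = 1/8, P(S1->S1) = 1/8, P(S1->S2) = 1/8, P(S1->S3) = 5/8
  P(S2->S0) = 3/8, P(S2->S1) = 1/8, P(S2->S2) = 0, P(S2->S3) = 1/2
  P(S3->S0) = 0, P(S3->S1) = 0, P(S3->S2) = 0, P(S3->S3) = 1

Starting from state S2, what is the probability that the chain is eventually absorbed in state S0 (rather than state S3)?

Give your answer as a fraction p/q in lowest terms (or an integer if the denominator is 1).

Answer: 2/5

Derivation:
Let a_i = P(absorbed in S0 | start in state i).
Boundary conditions: a_S0 = 1, a_S3 = 0.
For each transient state i, a_i = sum_j P(i->j) * a_j:
  a_S1 = 1/8*a_S0 + 1/8*a_S1 + 1/8*a_S2 + 5/8*a_S3
  a_S2 = 3/8*a_S0 + 1/8*a_S1 + 0*a_S2 + 1/2*a_S3

Substituting a_S0 = 1 and a_S3 = 0, rearrange to (I - Q) a = r where r[i] = P(i -> S0):
  [7/8, -1/8] . (a_S1, a_S2) = 1/8
  [-1/8, 1] . (a_S1, a_S2) = 3/8

Solving yields:
  a_S1 = 1/5
  a_S2 = 2/5

Starting state is S2, so the absorption probability is a_S2 = 2/5.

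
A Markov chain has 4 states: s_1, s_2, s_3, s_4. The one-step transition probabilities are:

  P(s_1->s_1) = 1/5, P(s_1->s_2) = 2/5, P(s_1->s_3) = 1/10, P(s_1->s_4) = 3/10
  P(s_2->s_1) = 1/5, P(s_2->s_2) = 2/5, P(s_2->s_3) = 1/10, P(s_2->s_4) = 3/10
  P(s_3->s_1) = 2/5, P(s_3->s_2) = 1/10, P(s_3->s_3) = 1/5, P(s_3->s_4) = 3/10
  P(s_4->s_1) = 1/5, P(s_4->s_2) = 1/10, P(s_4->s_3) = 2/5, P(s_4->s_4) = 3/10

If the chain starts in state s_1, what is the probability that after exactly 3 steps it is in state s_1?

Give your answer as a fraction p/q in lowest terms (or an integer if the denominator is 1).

Answer: 6/25

Derivation:
Computing P^3 by repeated multiplication:
P^1 =
  s_1: [1/5, 2/5, 1/10, 3/10]
  s_2: [1/5, 2/5, 1/10, 3/10]
  s_3: [2/5, 1/10, 1/5, 3/10]
  s_4: [1/5, 1/10, 2/5, 3/10]
P^2 =
  s_1: [11/50, 7/25, 1/5, 3/10]
  s_2: [11/50, 7/25, 1/5, 3/10]
  s_3: [6/25, 1/4, 21/100, 3/10]
  s_4: [7/25, 19/100, 23/100, 3/10]
P^3 =
  s_1: [6/25, 1/4, 21/100, 3/10]
  s_2: [6/25, 1/4, 21/100, 3/10]
  s_3: [121/500, 247/1000, 211/1000, 3/10]
  s_4: [123/500, 241/1000, 213/1000, 3/10]

(P^3)[s_1 -> s_1] = 6/25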